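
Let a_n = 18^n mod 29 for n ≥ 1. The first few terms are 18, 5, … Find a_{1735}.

Listing terms: a_1 = 18, a_2 = 5, a_3 = 3, a_4 = 25, a_5 = 15, a_6 = 9, a_7 = 17, a_8 = 16, a_9 = 27, a_{10} = 22, a_{11} = 19, a_{12} = 23, a_{13} = 8, a_{14} = 28, a_{15} = 11, a_{16} = 24, a_{17} = 26, a_{18} = 4, a_{19} = 14, a_{20} = 20, a_{21} = 12, a_{22} = 13, a_{23} = 2, a_{24} = 7, a_{25} = 10, a_{26} = 6, a_{27} = 21, a_{28} = 1, a_{29} = 18.
The sequence repeats with period 28.
(1735 - 1) mod 28 = 26, so a_{1735} = a_{27} = 21.

21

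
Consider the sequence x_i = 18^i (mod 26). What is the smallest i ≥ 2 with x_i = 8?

3

Listing terms: x_1 = 18,  x_2 = 12,  x_3 = 8,  x_4 = 14,  x_5 = 18.
The sequence repeats with period 4.
The value 8 first appears (with i ≥ 2) at x_3.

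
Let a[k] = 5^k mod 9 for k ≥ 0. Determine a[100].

4

a[0] = 1; a[1] = 5; a[2] = 7; a[3] = 8; a[4] = 4; a[5] = 2; a[6] = 1.
Since a[6] = a[0] = 1, the sequence is periodic with period 6.
(100 - 0) mod 6 = 4, so a[100] = a[4] = 4.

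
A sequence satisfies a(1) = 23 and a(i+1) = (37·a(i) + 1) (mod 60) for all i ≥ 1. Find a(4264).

26

We have a(1) = 23, a(2) = 12, a(3) = 25, a(4) = 26, a(5) = 3, a(6) = 52, a(7) = 5, a(8) = 6, a(9) = 43, a(10) = 32, a(11) = 45, a(12) = 46, a(13) = 23.
Since a(13) = a(1) = 23, the sequence is periodic with period 12.
So a(4264) = a(1 + ((4264-1) mod 12)) = a(4) = 26.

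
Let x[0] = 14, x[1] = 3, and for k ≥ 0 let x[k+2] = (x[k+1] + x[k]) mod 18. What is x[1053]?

x[0] = 14,  x[1] = 3,  x[2] = 17,  x[3] = 2,  x[4] = 1,  x[5] = 3,  x[6] = 4,  x[7] = 7,  x[8] = 11,  x[9] = 0,  x[10] = 11,  x[11] = 11,  x[12] = 4,  x[13] = 15,  x[14] = 1,  x[15] = 16,  x[16] = 17,  x[17] = 15,  x[18] = 14,  x[19] = 11,  x[20] = 7,  x[21] = 0,  x[22] = 7,  x[23] = 7,  x[24] = 14,  x[25] = 3.
Since (x[24], x[25]) = (x[0], x[1]) = (14, 3) (two consecutive terms determine the rest), the sequence is periodic with period 24.
So x[1053] = x[0 + ((1053-0) mod 24)] = x[21] = 0.

0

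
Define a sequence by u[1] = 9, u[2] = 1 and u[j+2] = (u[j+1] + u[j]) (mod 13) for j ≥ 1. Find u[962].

Computing terms: u[1] = 9; u[2] = 1; u[3] = 10; u[4] = 11; u[5] = 8; u[6] = 6; u[7] = 1; u[8] = 7; u[9] = 8; u[10] = 2; u[11] = 10; u[12] = 12; u[13] = 9; u[14] = 8; u[15] = 4; u[16] = 12; u[17] = 3; u[18] = 2; u[19] = 5; u[20] = 7; u[21] = 12; u[22] = 6; u[23] = 5; u[24] = 11; u[25] = 3; u[26] = 1; u[27] = 4; u[28] = 5; u[29] = 9; u[30] = 1.
The sequence repeats with period 28.
So u[962] = u[1 + ((962-1) mod 28)] = u[10] = 2.

2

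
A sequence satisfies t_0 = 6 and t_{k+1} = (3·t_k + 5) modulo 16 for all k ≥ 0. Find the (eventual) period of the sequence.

8

We have t_0 = 6,  t_1 = 7,  t_2 = 10,  t_3 = 3,  t_4 = 14,  t_5 = 15,  t_6 = 2,  t_7 = 11,  t_8 = 6.
Since t_8 = t_0 = 6, the sequence is periodic with period 8.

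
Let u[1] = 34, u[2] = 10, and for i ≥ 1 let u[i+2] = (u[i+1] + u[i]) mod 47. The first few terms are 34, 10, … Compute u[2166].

We have u[1] = 34; u[2] = 10; u[3] = 44; u[4] = 7; u[5] = 4; u[6] = 11; u[7] = 15; u[8] = 26; u[9] = 41; u[10] = 20; u[11] = 14; u[12] = 34; u[13] = 1; u[14] = 35; u[15] = 36; u[16] = 24; u[17] = 13; u[18] = 37; u[19] = 3; u[20] = 40; u[21] = 43; u[22] = 36; u[23] = 32; u[24] = 21; u[25] = 6; u[26] = 27; u[27] = 33; u[28] = 13; u[29] = 46; u[30] = 12; u[31] = 11; u[32] = 23; u[33] = 34; u[34] = 10.
Since (u[33], u[34]) = (u[1], u[2]) = (34, 10) (two consecutive terms determine the rest), the sequence is periodic with period 32.
(2166 - 1) mod 32 = 21, so u[2166] = u[22] = 36.

36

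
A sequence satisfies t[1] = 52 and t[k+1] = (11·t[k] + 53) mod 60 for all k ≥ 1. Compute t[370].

49

Listing terms: t[1] = 52, t[2] = 25, t[3] = 28, t[4] = 1, t[5] = 4, t[6] = 37, t[7] = 40, t[8] = 13, t[9] = 16, t[10] = 49, t[11] = 52.
Since t[11] = t[1] = 52, the sequence is periodic with period 10.
So t[370] = t[1 + ((370-1) mod 10)] = t[10] = 49.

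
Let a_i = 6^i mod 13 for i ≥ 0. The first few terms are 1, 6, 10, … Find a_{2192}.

3

We have a_0 = 1,  a_1 = 6,  a_2 = 10,  a_3 = 8,  a_4 = 9,  a_5 = 2,  a_6 = 12,  a_7 = 7,  a_8 = 3,  a_9 = 5,  a_{10} = 4,  a_{11} = 11,  a_{12} = 1.
Since a_{12} = a_0 = 1, the sequence is periodic with period 12.
(2192 - 0) mod 12 = 8, so a_{2192} = a_8 = 3.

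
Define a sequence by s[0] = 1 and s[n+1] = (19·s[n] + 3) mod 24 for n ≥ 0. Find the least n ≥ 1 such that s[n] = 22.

We have s[0] = 1; s[1] = 22; s[2] = 13; s[3] = 10; s[4] = 1.
Since s[4] = s[0] = 1, the sequence is periodic with period 4.
The value 22 first appears (with n ≥ 1) at s[1].

1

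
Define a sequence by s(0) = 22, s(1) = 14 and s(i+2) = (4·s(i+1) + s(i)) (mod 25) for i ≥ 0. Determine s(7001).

14

s(0) = 22; s(1) = 14; s(2) = 3; s(3) = 1; s(4) = 7; s(5) = 4; s(6) = 23; s(7) = 21; s(8) = 7; s(9) = 24; s(10) = 3; s(11) = 11; s(12) = 22; s(13) = 24; s(14) = 18; s(15) = 21; s(16) = 2; s(17) = 4; s(18) = 18; s(19) = 1; s(20) = 22; s(21) = 14.
The sequence repeats with period 20.
(7001 - 0) mod 20 = 1, so s(7001) = s(1) = 14.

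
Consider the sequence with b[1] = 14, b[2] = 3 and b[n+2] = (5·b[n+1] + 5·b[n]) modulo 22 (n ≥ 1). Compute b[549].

3

We have b[1] = 14; b[2] = 3; b[3] = 19; b[4] = 0; b[5] = 7; b[6] = 13; b[7] = 12; b[8] = 15; b[9] = 3; b[10] = 2; b[11] = 3; b[12] = 3; b[13] = 8; b[14] = 11; b[15] = 7; b[16] = 2; b[17] = 1; b[18] = 15; b[19] = 14; b[20] = 13; b[21] = 3; b[22] = 14; b[23] = 19; b[24] = 11; b[25] = 18; b[26] = 13; b[27] = 1; b[28] = 4; b[29] = 3; b[30] = 13; b[31] = 14; b[32] = 3.
Since (b[31], b[32]) = (b[1], b[2]) = (14, 3) (two consecutive terms determine the rest), the sequence is periodic with period 30.
So b[549] = b[1 + ((549-1) mod 30)] = b[9] = 3.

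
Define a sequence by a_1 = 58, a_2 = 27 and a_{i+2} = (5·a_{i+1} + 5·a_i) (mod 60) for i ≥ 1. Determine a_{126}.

We have a_1 = 58,  a_2 = 27,  a_3 = 5,  a_4 = 40,  a_5 = 45,  a_6 = 5,  a_7 = 10,  a_8 = 15,  a_9 = 5,  a_{10} = 40.
Since (a_9, a_{10}) = (a_3, a_4) = (5, 40) (two consecutive terms determine the rest), the sequence is eventually periodic: after a pre-period of length 2 it cycles with period 6.
For i ≥ 3, a_i depends only on (i - 3) mod 6. (126 - 3) mod 6 = 3, so a_{126} = a_6 = 5.

5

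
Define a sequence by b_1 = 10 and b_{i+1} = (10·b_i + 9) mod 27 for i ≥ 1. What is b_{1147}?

10

b_1 = 10; b_2 = 1; b_3 = 19; b_4 = 10.
The sequence repeats with period 3.
So b_{1147} = b_{1 + ((1147-1) mod 3)} = b_1 = 10.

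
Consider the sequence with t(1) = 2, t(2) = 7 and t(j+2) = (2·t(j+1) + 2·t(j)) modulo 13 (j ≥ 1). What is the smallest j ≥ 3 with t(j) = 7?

Listing terms: t(1) = 2,  t(2) = 7,  t(3) = 5,  t(4) = 11,  t(5) = 6,  t(6) = 8,  t(7) = 2,  t(8) = 7.
The sequence repeats with period 6.
The value 7 next appears (with j ≥ 3) at t(8).

8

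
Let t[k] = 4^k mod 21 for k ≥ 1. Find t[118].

4

We have t[1] = 4, t[2] = 16, t[3] = 1, t[4] = 4.
Since t[4] = t[1] = 4, the sequence is periodic with period 3.
So t[118] = t[1 + ((118-1) mod 3)] = t[1] = 4.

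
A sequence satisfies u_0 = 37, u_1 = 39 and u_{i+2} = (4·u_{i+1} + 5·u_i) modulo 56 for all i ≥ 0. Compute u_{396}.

Computing terms: u_0 = 37,  u_1 = 39,  u_2 = 5,  u_3 = 47,  u_4 = 45,  u_5 = 23,  u_6 = 37,  u_7 = 39.
Since (u_6, u_7) = (u_0, u_1) = (37, 39) (two consecutive terms determine the rest), the sequence is periodic with period 6.
(396 - 0) mod 6 = 0, so u_{396} = u_0 = 37.

37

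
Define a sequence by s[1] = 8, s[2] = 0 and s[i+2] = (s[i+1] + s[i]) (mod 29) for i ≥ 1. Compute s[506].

Computing terms: s[1] = 8, s[2] = 0, s[3] = 8, s[4] = 8, s[5] = 16, s[6] = 24, s[7] = 11, s[8] = 6, s[9] = 17, s[10] = 23, s[11] = 11, s[12] = 5, s[13] = 16, s[14] = 21, s[15] = 8, s[16] = 0.
Since (s[15], s[16]) = (s[1], s[2]) = (8, 0) (two consecutive terms determine the rest), the sequence is periodic with period 14.
(506 - 1) mod 14 = 1, so s[506] = s[2] = 0.

0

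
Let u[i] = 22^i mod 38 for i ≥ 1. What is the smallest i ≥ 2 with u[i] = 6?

Computing terms: u[1] = 22, u[2] = 28, u[3] = 8, u[4] = 24, u[5] = 34, u[6] = 26, u[7] = 2, u[8] = 6, u[9] = 18, u[10] = 16, u[11] = 10, u[12] = 30, u[13] = 14, u[14] = 4, u[15] = 12, u[16] = 36, u[17] = 32, u[18] = 20, u[19] = 22.
Since u[19] = u[1] = 22, the sequence is periodic with period 18.
The value 6 first appears (with i ≥ 2) at u[8].

8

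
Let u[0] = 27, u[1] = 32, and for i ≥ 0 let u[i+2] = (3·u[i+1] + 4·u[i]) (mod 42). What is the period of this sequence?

Listing terms: u[0] = 27,  u[1] = 32,  u[2] = 36,  u[3] = 26,  u[4] = 12,  u[5] = 14,  u[6] = 6,  u[7] = 32,  u[8] = 36.
Since (u[7], u[8]) = (u[1], u[2]) = (32, 36) (two consecutive terms determine the rest), the sequence is eventually periodic: after a pre-period of length 1 it cycles with period 6.

6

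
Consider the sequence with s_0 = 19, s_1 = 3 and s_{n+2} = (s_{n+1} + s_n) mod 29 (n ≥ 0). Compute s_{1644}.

We have s_0 = 19; s_1 = 3; s_2 = 22; s_3 = 25; s_4 = 18; s_5 = 14; s_6 = 3; s_7 = 17; s_8 = 20; s_9 = 8; s_{10} = 28; s_{11} = 7; s_{12} = 6; s_{13} = 13; s_{14} = 19; s_{15} = 3.
Since (s_{14}, s_{15}) = (s_0, s_1) = (19, 3) (two consecutive terms determine the rest), the sequence is periodic with period 14.
(1644 - 0) mod 14 = 6, so s_{1644} = s_6 = 3.

3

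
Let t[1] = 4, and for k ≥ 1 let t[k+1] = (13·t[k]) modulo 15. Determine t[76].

13

Listing terms: t[1] = 4,  t[2] = 7,  t[3] = 1,  t[4] = 13,  t[5] = 4.
Since t[5] = t[1] = 4, the sequence is periodic with period 4.
(76 - 1) mod 4 = 3, so t[76] = t[4] = 13.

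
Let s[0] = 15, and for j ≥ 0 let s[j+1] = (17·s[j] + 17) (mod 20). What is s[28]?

15

Computing terms: s[0] = 15,  s[1] = 12,  s[2] = 1,  s[3] = 14,  s[4] = 15.
The sequence repeats with period 4.
So s[28] = s[0 + ((28-0) mod 4)] = s[0] = 15.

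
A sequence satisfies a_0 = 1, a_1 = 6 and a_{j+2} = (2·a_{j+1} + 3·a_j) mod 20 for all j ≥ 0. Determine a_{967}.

Computing terms: a_0 = 1, a_1 = 6, a_2 = 15, a_3 = 8, a_4 = 1, a_5 = 6.
The sequence repeats with period 4.
(967 - 0) mod 4 = 3, so a_{967} = a_3 = 8.

8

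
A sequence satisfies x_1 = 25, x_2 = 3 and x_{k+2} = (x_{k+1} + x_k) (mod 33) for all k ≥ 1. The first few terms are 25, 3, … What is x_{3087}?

17

x_1 = 25,  x_2 = 3,  x_3 = 28,  x_4 = 31,  x_5 = 26,  x_6 = 24,  x_7 = 17,  x_8 = 8,  x_9 = 25,  x_{10} = 0,  x_{11} = 25,  x_{12} = 25,  x_{13} = 17,  x_{14} = 9,  x_{15} = 26,  x_{16} = 2,  x_{17} = 28,  x_{18} = 30,  x_{19} = 25,  x_{20} = 22,  x_{21} = 14,  x_{22} = 3,  x_{23} = 17,  x_{24} = 20,  x_{25} = 4,  x_{26} = 24,  x_{27} = 28,  x_{28} = 19,  x_{29} = 14,  x_{30} = 0,  x_{31} = 14,  x_{32} = 14,  x_{33} = 28,  x_{34} = 9,  x_{35} = 4,  x_{36} = 13,  x_{37} = 17,  x_{38} = 30,  x_{39} = 14,  x_{40} = 11,  x_{41} = 25,  x_{42} = 3.
Since (x_{41}, x_{42}) = (x_1, x_2) = (25, 3) (two consecutive terms determine the rest), the sequence is periodic with period 40.
(3087 - 1) mod 40 = 6, so x_{3087} = x_7 = 17.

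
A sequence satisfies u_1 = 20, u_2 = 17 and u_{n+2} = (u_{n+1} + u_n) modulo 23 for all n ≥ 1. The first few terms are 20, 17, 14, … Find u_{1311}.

6

Computing terms: u_1 = 20; u_2 = 17; u_3 = 14; u_4 = 8; u_5 = 22; u_6 = 7; u_7 = 6; u_8 = 13; u_9 = 19; u_{10} = 9; u_{11} = 5; u_{12} = 14; u_{13} = 19; u_{14} = 10; u_{15} = 6; u_{16} = 16; u_{17} = 22; u_{18} = 15; u_{19} = 14; u_{20} = 6; u_{21} = 20; u_{22} = 3; u_{23} = 0; u_{24} = 3; u_{25} = 3; u_{26} = 6; u_{27} = 9; u_{28} = 15; u_{29} = 1; u_{30} = 16; u_{31} = 17; u_{32} = 10; u_{33} = 4; u_{34} = 14; u_{35} = 18; u_{36} = 9; u_{37} = 4; u_{38} = 13; u_{39} = 17; u_{40} = 7; u_{41} = 1; u_{42} = 8; u_{43} = 9; u_{44} = 17; u_{45} = 3; u_{46} = 20; u_{47} = 0; u_{48} = 20; u_{49} = 20; u_{50} = 17.
The sequence repeats with period 48.
So u_{1311} = u_{1 + ((1311-1) mod 48)} = u_{15} = 6.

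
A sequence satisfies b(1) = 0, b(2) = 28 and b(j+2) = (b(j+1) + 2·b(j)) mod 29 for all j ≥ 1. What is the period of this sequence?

28

Computing terms: b(1) = 0; b(2) = 28; b(3) = 28; b(4) = 26; b(5) = 24; b(6) = 18; b(7) = 8; b(8) = 15; b(9) = 2; b(10) = 3; b(11) = 7; b(12) = 13; b(13) = 27; b(14) = 24; b(15) = 20; b(16) = 10; b(17) = 21; b(18) = 12; b(19) = 25; b(20) = 20; b(21) = 12; b(22) = 23; b(23) = 18; b(24) = 6; b(25) = 13; b(26) = 25; b(27) = 22; b(28) = 14; b(29) = 0; b(30) = 28.
Since (b(29), b(30)) = (b(1), b(2)) = (0, 28) (two consecutive terms determine the rest), the sequence is periodic with period 28.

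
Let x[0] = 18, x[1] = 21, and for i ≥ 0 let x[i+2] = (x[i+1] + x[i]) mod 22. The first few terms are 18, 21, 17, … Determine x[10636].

5

We have x[0] = 18,  x[1] = 21,  x[2] = 17,  x[3] = 16,  x[4] = 11,  x[5] = 5,  x[6] = 16,  x[7] = 21,  x[8] = 15,  x[9] = 14,  x[10] = 7,  x[11] = 21,  x[12] = 6,  x[13] = 5,  x[14] = 11,  x[15] = 16,  x[16] = 5,  x[17] = 21,  x[18] = 4,  x[19] = 3,  x[20] = 7,  x[21] = 10,  x[22] = 17,  x[23] = 5,  x[24] = 0,  x[25] = 5,  x[26] = 5,  x[27] = 10,  x[28] = 15,  x[29] = 3,  x[30] = 18,  x[31] = 21.
The sequence repeats with period 30.
(10636 - 0) mod 30 = 16, so x[10636] = x[16] = 5.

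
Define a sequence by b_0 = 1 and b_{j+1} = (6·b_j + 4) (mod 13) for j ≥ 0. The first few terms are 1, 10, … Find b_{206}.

b_0 = 1,  b_1 = 10,  b_2 = 12,  b_3 = 11,  b_4 = 5,  b_5 = 8,  b_6 = 0,  b_7 = 4,  b_8 = 2,  b_9 = 3,  b_{10} = 9,  b_{11} = 6,  b_{12} = 1.
The sequence repeats with period 12.
(206 - 0) mod 12 = 2, so b_{206} = b_2 = 12.

12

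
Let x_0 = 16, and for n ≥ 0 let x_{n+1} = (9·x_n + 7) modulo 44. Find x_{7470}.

38

We have x_0 = 16,  x_1 = 19,  x_2 = 2,  x_3 = 25,  x_4 = 12,  x_5 = 27,  x_6 = 30,  x_7 = 13,  x_8 = 36,  x_9 = 23,  x_{10} = 38,  x_{11} = 41,  x_{12} = 24,  x_{13} = 3,  x_{14} = 34,  x_{15} = 5,  x_{16} = 8,  x_{17} = 35,  x_{18} = 14,  x_{19} = 1,  x_{20} = 16.
The sequence repeats with period 20.
So x_{7470} = x_{0 + ((7470-0) mod 20)} = x_{10} = 38.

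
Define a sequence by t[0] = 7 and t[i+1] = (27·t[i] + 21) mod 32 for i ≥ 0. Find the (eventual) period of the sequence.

We have t[0] = 7,  t[1] = 18,  t[2] = 27,  t[3] = 14,  t[4] = 15,  t[5] = 10,  t[6] = 3,  t[7] = 6,  t[8] = 23,  t[9] = 2,  t[10] = 11,  t[11] = 30,  t[12] = 31,  t[13] = 26,  t[14] = 19,  t[15] = 22,  t[16] = 7.
The sequence repeats with period 16.

16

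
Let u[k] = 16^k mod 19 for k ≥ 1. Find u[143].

We have u[1] = 16; u[2] = 9; u[3] = 11; u[4] = 5; u[5] = 4; u[6] = 7; u[7] = 17; u[8] = 6; u[9] = 1; u[10] = 16.
The sequence repeats with period 9.
(143 - 1) mod 9 = 7, so u[143] = u[8] = 6.

6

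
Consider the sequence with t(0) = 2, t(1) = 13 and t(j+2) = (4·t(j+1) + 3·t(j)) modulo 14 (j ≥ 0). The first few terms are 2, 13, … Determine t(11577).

1

t(0) = 2, t(1) = 13, t(2) = 2, t(3) = 5, t(4) = 12, t(5) = 7, t(6) = 8, t(7) = 11, t(8) = 12, t(9) = 11, t(10) = 10, t(11) = 3, t(12) = 0, t(13) = 9, t(14) = 8, t(15) = 3, t(16) = 8, t(17) = 13, t(18) = 6, t(19) = 7, t(20) = 4, t(21) = 9, t(22) = 6, t(23) = 9, t(24) = 12, t(25) = 5, t(26) = 0, t(27) = 1, t(28) = 4, t(29) = 5, t(30) = 4, t(31) = 3, t(32) = 10, t(33) = 7, t(34) = 2, t(35) = 1, t(36) = 10, t(37) = 1, t(38) = 6, t(39) = 13, t(40) = 0, t(41) = 11, t(42) = 2, t(43) = 13.
Since (t(42), t(43)) = (t(0), t(1)) = (2, 13) (two consecutive terms determine the rest), the sequence is periodic with period 42.
So t(11577) = t(0 + ((11577-0) mod 42)) = t(27) = 1.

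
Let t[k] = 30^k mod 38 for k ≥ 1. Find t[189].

Listing terms: t[1] = 30; t[2] = 26; t[3] = 20; t[4] = 30.
Since t[4] = t[1] = 30, the sequence is periodic with period 3.
So t[189] = t[1 + ((189-1) mod 3)] = t[3] = 20.

20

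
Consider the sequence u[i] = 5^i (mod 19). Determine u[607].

17

u[1] = 5, u[2] = 6, u[3] = 11, u[4] = 17, u[5] = 9, u[6] = 7, u[7] = 16, u[8] = 4, u[9] = 1, u[10] = 5.
Since u[10] = u[1] = 5, the sequence is periodic with period 9.
(607 - 1) mod 9 = 3, so u[607] = u[4] = 17.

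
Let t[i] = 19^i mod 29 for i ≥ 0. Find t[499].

We have t[0] = 1, t[1] = 19, t[2] = 13, t[3] = 15, t[4] = 24, t[5] = 21, t[6] = 22, t[7] = 12, t[8] = 25, t[9] = 11, t[10] = 6, t[11] = 27, t[12] = 20, t[13] = 3, t[14] = 28, t[15] = 10, t[16] = 16, t[17] = 14, t[18] = 5, t[19] = 8, t[20] = 7, t[21] = 17, t[22] = 4, t[23] = 18, t[24] = 23, t[25] = 2, t[26] = 9, t[27] = 26, t[28] = 1.
Since t[28] = t[0] = 1, the sequence is periodic with period 28.
(499 - 0) mod 28 = 23, so t[499] = t[23] = 18.

18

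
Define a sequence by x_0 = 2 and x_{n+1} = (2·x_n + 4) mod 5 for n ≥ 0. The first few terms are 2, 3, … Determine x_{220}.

We have x_0 = 2; x_1 = 3; x_2 = 0; x_3 = 4; x_4 = 2.
The sequence repeats with period 4.
So x_{220} = x_{0 + ((220-0) mod 4)} = x_0 = 2.

2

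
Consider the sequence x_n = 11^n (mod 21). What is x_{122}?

Listing terms: x_0 = 1; x_1 = 11; x_2 = 16; x_3 = 8; x_4 = 4; x_5 = 2; x_6 = 1.
Since x_6 = x_0 = 1, the sequence is periodic with period 6.
(122 - 0) mod 6 = 2, so x_{122} = x_2 = 16.

16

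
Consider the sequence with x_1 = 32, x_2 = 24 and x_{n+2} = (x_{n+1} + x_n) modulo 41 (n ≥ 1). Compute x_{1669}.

23

Listing terms: x_1 = 32, x_2 = 24, x_3 = 15, x_4 = 39, x_5 = 13, x_6 = 11, x_7 = 24, x_8 = 35, x_9 = 18, x_{10} = 12, x_{11} = 30, x_{12} = 1, x_{13} = 31, x_{14} = 32, x_{15} = 22, x_{16} = 13, x_{17} = 35, x_{18} = 7, x_{19} = 1, x_{20} = 8, x_{21} = 9, x_{22} = 17, x_{23} = 26, x_{24} = 2, x_{25} = 28, x_{26} = 30, x_{27} = 17, x_{28} = 6, x_{29} = 23, x_{30} = 29, x_{31} = 11, x_{32} = 40, x_{33} = 10, x_{34} = 9, x_{35} = 19, x_{36} = 28, x_{37} = 6, x_{38} = 34, x_{39} = 40, x_{40} = 33, x_{41} = 32, x_{42} = 24.
The sequence repeats with period 40.
(1669 - 1) mod 40 = 28, so x_{1669} = x_{29} = 23.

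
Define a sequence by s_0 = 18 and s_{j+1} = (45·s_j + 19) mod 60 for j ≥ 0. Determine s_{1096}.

We have s_0 = 18,  s_1 = 49,  s_2 = 4,  s_3 = 19,  s_4 = 34,  s_5 = 49.
Since s_5 = s_1 = 49, the sequence is eventually periodic: after a pre-period of length 1 it cycles with period 4.
For j ≥ 1, s_j depends only on (j - 1) mod 4. (1096 - 1) mod 4 = 3, so s_{1096} = s_4 = 34.

34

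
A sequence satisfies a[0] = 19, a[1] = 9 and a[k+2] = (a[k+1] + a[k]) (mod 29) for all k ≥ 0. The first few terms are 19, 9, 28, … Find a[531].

Computing terms: a[0] = 19, a[1] = 9, a[2] = 28, a[3] = 8, a[4] = 7, a[5] = 15, a[6] = 22, a[7] = 8, a[8] = 1, a[9] = 9, a[10] = 10, a[11] = 19, a[12] = 0, a[13] = 19, a[14] = 19, a[15] = 9.
The sequence repeats with period 14.
(531 - 0) mod 14 = 13, so a[531] = a[13] = 19.

19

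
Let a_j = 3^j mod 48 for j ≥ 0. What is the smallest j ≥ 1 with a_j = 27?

a_0 = 1; a_1 = 3; a_2 = 9; a_3 = 27; a_4 = 33; a_5 = 3.
Since a_5 = a_1 = 3, the sequence is eventually periodic: after a pre-period of length 1 it cycles with period 4.
The value 27 first appears (with j ≥ 1) at a_3.

3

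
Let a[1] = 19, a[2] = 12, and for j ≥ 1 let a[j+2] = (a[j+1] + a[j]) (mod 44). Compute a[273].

31

a[1] = 19, a[2] = 12, a[3] = 31, a[4] = 43, a[5] = 30, a[6] = 29, a[7] = 15, a[8] = 0, a[9] = 15, a[10] = 15, a[11] = 30, a[12] = 1, a[13] = 31, a[14] = 32, a[15] = 19, a[16] = 7, a[17] = 26, a[18] = 33, a[19] = 15, a[20] = 4, a[21] = 19, a[22] = 23, a[23] = 42, a[24] = 21, a[25] = 19, a[26] = 40, a[27] = 15, a[28] = 11, a[29] = 26, a[30] = 37, a[31] = 19, a[32] = 12.
The sequence repeats with period 30.
(273 - 1) mod 30 = 2, so a[273] = a[3] = 31.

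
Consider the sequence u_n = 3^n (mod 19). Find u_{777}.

u_1 = 3; u_2 = 9; u_3 = 8; u_4 = 5; u_5 = 15; u_6 = 7; u_7 = 2; u_8 = 6; u_9 = 18; u_{10} = 16; u_{11} = 10; u_{12} = 11; u_{13} = 14; u_{14} = 4; u_{15} = 12; u_{16} = 17; u_{17} = 13; u_{18} = 1; u_{19} = 3.
Since u_{19} = u_1 = 3, the sequence is periodic with period 18.
So u_{777} = u_{1 + ((777-1) mod 18)} = u_3 = 8.

8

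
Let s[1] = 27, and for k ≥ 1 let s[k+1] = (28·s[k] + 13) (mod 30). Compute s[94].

Listing terms: s[1] = 27,  s[2] = 19,  s[3] = 5,  s[4] = 3,  s[5] = 7,  s[6] = 29,  s[7] = 15,  s[8] = 13,  s[9] = 17,  s[10] = 9,  s[11] = 25,  s[12] = 23,  s[13] = 27.
Since s[13] = s[1] = 27, the sequence is periodic with period 12.
So s[94] = s[1 + ((94-1) mod 12)] = s[10] = 9.

9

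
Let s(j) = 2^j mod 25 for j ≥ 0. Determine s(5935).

Listing terms: s(0) = 1; s(1) = 2; s(2) = 4; s(3) = 8; s(4) = 16; s(5) = 7; s(6) = 14; s(7) = 3; s(8) = 6; s(9) = 12; s(10) = 24; s(11) = 23; s(12) = 21; s(13) = 17; s(14) = 9; s(15) = 18; s(16) = 11; s(17) = 22; s(18) = 19; s(19) = 13; s(20) = 1.
Since s(20) = s(0) = 1, the sequence is periodic with period 20.
So s(5935) = s(0 + ((5935-0) mod 20)) = s(15) = 18.

18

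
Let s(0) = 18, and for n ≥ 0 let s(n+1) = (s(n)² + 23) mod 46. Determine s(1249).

Computing terms: s(0) = 18,  s(1) = 25,  s(2) = 4,  s(3) = 39,  s(4) = 26,  s(5) = 9,  s(6) = 12,  s(7) = 29,  s(8) = 36,  s(9) = 31,  s(10) = 18.
Since s(10) = s(0) = 18, the sequence is periodic with period 10.
(1249 - 0) mod 10 = 9, so s(1249) = s(9) = 31.

31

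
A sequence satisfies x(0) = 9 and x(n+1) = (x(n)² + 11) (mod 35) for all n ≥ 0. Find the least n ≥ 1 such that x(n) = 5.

Computing terms: x(0) = 9; x(1) = 22; x(2) = 5; x(3) = 1; x(4) = 12; x(5) = 15; x(6) = 26; x(7) = 22.
Since x(7) = x(1) = 22, the sequence is eventually periodic: after a pre-period of length 1 it cycles with period 6.
The value 5 first appears (with n ≥ 1) at x(2).

2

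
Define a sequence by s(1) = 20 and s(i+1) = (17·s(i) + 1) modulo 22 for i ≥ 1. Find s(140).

We have s(1) = 20,  s(2) = 11,  s(3) = 12,  s(4) = 7,  s(5) = 10,  s(6) = 17,  s(7) = 4,  s(8) = 3,  s(9) = 8,  s(10) = 5,  s(11) = 20.
The sequence repeats with period 10.
(140 - 1) mod 10 = 9, so s(140) = s(10) = 5.

5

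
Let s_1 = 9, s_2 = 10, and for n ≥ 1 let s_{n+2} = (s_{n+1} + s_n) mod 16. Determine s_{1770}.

5

Computing terms: s_1 = 9; s_2 = 10; s_3 = 3; s_4 = 13; s_5 = 0; s_6 = 13; s_7 = 13; s_8 = 10; s_9 = 7; s_{10} = 1; s_{11} = 8; s_{12} = 9; s_{13} = 1; s_{14} = 10; s_{15} = 11; s_{16} = 5; s_{17} = 0; s_{18} = 5; s_{19} = 5; s_{20} = 10; s_{21} = 15; s_{22} = 9; s_{23} = 8; s_{24} = 1; s_{25} = 9; s_{26} = 10.
Since (s_{25}, s_{26}) = (s_1, s_2) = (9, 10) (two consecutive terms determine the rest), the sequence is periodic with period 24.
(1770 - 1) mod 24 = 17, so s_{1770} = s_{18} = 5.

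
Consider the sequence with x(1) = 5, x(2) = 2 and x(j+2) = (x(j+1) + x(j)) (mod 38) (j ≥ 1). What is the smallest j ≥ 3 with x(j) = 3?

x(1) = 5,  x(2) = 2,  x(3) = 7,  x(4) = 9,  x(5) = 16,  x(6) = 25,  x(7) = 3,  x(8) = 28,  x(9) = 31,  x(10) = 21,  x(11) = 14,  x(12) = 35,  x(13) = 11,  x(14) = 8,  x(15) = 19,  x(16) = 27,  x(17) = 8,  x(18) = 35,  x(19) = 5,  x(20) = 2.
The sequence repeats with period 18.
The value 3 first appears (with j ≥ 3) at x(7).

7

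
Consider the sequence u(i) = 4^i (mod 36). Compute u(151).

We have u(1) = 4,  u(2) = 16,  u(3) = 28,  u(4) = 4.
The sequence repeats with period 3.
So u(151) = u(1 + ((151-1) mod 3)) = u(1) = 4.

4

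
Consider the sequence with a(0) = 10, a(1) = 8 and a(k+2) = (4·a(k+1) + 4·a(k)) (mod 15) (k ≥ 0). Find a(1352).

7

a(0) = 10, a(1) = 8, a(2) = 12, a(3) = 5, a(4) = 8, a(5) = 7, a(6) = 0, a(7) = 13, a(8) = 7, a(9) = 5, a(10) = 3, a(11) = 2, a(12) = 5, a(13) = 13, a(14) = 12, a(15) = 10, a(16) = 13, a(17) = 2, a(18) = 0, a(19) = 8, a(20) = 2, a(21) = 10, a(22) = 3, a(23) = 7, a(24) = 10, a(25) = 8.
Since (a(24), a(25)) = (a(0), a(1)) = (10, 8) (two consecutive terms determine the rest), the sequence is periodic with period 24.
So a(1352) = a(0 + ((1352-0) mod 24)) = a(8) = 7.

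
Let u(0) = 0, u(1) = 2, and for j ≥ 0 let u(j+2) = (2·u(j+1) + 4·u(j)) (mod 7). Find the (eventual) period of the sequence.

Listing terms: u(0) = 0, u(1) = 2, u(2) = 4, u(3) = 2, u(4) = 6, u(5) = 6, u(6) = 1, u(7) = 5, u(8) = 0, u(9) = 6, u(10) = 5, u(11) = 6, u(12) = 4, u(13) = 4, u(14) = 3, u(15) = 1, u(16) = 0, u(17) = 4, u(18) = 1, u(19) = 4, u(20) = 5, u(21) = 5, u(22) = 2, u(23) = 3, u(24) = 0, u(25) = 5, u(26) = 3, u(27) = 5, u(28) = 1, u(29) = 1, u(30) = 6, u(31) = 2, u(32) = 0, u(33) = 1, u(34) = 2, u(35) = 1, u(36) = 3, u(37) = 3, u(38) = 4, u(39) = 6, u(40) = 0, u(41) = 3, u(42) = 6, u(43) = 3, u(44) = 2, u(45) = 2, u(46) = 5, u(47) = 4, u(48) = 0, u(49) = 2.
Since (u(48), u(49)) = (u(0), u(1)) = (0, 2) (two consecutive terms determine the rest), the sequence is periodic with period 48.

48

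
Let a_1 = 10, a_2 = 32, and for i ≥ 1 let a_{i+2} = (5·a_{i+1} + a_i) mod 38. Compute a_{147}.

a_1 = 10,  a_2 = 32,  a_3 = 18,  a_4 = 8,  a_5 = 20,  a_6 = 32,  a_7 = 28,  a_8 = 20,  a_9 = 14,  a_{10} = 14,  a_{11} = 8,  a_{12} = 16,  a_{13} = 12,  a_{14} = 0,  a_{15} = 12,  a_{16} = 22,  a_{17} = 8,  a_{18} = 24,  a_{19} = 14,  a_{20} = 18,  a_{21} = 28,  a_{22} = 6,  a_{23} = 20,  a_{24} = 30,  a_{25} = 18,  a_{26} = 6,  a_{27} = 10,  a_{28} = 18,  a_{29} = 24,  a_{30} = 24,  a_{31} = 30,  a_{32} = 22,  a_{33} = 26,  a_{34} = 0,  a_{35} = 26,  a_{36} = 16,  a_{37} = 30,  a_{38} = 14,  a_{39} = 24,  a_{40} = 20,  a_{41} = 10,  a_{42} = 32.
The sequence repeats with period 40.
(147 - 1) mod 40 = 26, so a_{147} = a_{27} = 10.

10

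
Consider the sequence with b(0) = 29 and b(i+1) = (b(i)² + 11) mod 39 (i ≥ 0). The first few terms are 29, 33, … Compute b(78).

Computing terms: b(0) = 29, b(1) = 33, b(2) = 8, b(3) = 36, b(4) = 20, b(5) = 21, b(6) = 23, b(7) = 33.
Since b(7) = b(1) = 33, the sequence is eventually periodic: after a pre-period of length 1 it cycles with period 6.
For i ≥ 1, b(i) depends only on (i - 1) mod 6. (78 - 1) mod 6 = 5, so b(78) = b(6) = 23.

23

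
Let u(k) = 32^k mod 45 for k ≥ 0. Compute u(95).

38

Listing terms: u(0) = 1; u(1) = 32; u(2) = 34; u(3) = 8; u(4) = 31; u(5) = 2; u(6) = 19; u(7) = 23; u(8) = 16; u(9) = 17; u(10) = 4; u(11) = 38; u(12) = 1.
The sequence repeats with period 12.
So u(95) = u(0 + ((95-0) mod 12)) = u(11) = 38.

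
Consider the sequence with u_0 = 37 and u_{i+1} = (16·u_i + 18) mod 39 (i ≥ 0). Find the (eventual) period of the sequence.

u_0 = 37,  u_1 = 25,  u_2 = 28,  u_3 = 37.
Since u_3 = u_0 = 37, the sequence is periodic with period 3.

3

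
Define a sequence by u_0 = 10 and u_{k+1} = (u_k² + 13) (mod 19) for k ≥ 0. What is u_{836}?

1

Listing terms: u_0 = 10, u_1 = 18, u_2 = 14, u_3 = 0, u_4 = 13, u_5 = 11, u_6 = 1, u_7 = 14.
Since u_7 = u_2 = 14, the sequence is eventually periodic: after a pre-period of length 2 it cycles with period 5.
For k ≥ 2, u_k depends only on (k - 2) mod 5. (836 - 2) mod 5 = 4, so u_{836} = u_6 = 1.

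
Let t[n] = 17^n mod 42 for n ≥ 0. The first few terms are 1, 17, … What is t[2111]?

Computing terms: t[0] = 1, t[1] = 17, t[2] = 37, t[3] = 41, t[4] = 25, t[5] = 5, t[6] = 1.
The sequence repeats with period 6.
So t[2111] = t[0 + ((2111-0) mod 6)] = t[5] = 5.

5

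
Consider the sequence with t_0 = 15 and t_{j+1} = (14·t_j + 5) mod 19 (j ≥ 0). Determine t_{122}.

t_0 = 15, t_1 = 6, t_2 = 13, t_3 = 16, t_4 = 1, t_5 = 0, t_6 = 5, t_7 = 18, t_8 = 10, t_9 = 12, t_{10} = 2, t_{11} = 14, t_{12} = 11, t_{13} = 7, t_{14} = 8, t_{15} = 3, t_{16} = 9, t_{17} = 17, t_{18} = 15.
Since t_{18} = t_0 = 15, the sequence is periodic with period 18.
So t_{122} = t_{0 + ((122-0) mod 18)} = t_{14} = 8.

8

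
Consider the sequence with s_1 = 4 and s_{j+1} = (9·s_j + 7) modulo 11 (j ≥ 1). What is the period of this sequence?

We have s_1 = 4; s_2 = 10; s_3 = 9; s_4 = 0; s_5 = 7; s_6 = 4.
Since s_6 = s_1 = 4, the sequence is periodic with period 5.

5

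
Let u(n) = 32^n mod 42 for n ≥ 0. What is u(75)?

8

Listing terms: u(0) = 1,  u(1) = 32,  u(2) = 16,  u(3) = 8,  u(4) = 4,  u(5) = 2,  u(6) = 22,  u(7) = 32.
Since u(7) = u(1) = 32, the sequence is eventually periodic: after a pre-period of length 1 it cycles with period 6.
For n ≥ 1, u(n) depends only on (n - 1) mod 6. (75 - 1) mod 6 = 2, so u(75) = u(3) = 8.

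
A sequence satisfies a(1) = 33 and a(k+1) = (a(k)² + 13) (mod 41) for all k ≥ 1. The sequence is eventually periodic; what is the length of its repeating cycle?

3

Listing terms: a(1) = 33, a(2) = 36, a(3) = 38, a(4) = 22, a(5) = 5, a(6) = 38.
Since a(6) = a(3) = 38, the sequence is eventually periodic: after a pre-period of length 2 it cycles with period 3.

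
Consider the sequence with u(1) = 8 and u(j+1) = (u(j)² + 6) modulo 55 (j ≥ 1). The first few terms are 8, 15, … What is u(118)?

22

We have u(1) = 8; u(2) = 15; u(3) = 11; u(4) = 17; u(5) = 20; u(6) = 21; u(7) = 7; u(8) = 0; u(9) = 6; u(10) = 42; u(11) = 10; u(12) = 51; u(13) = 22; u(14) = 50; u(15) = 31; u(16) = 32; u(17) = 40; u(18) = 11.
Since u(18) = u(3) = 11, the sequence is eventually periodic: after a pre-period of length 2 it cycles with period 15.
For j ≥ 3, u(j) depends only on (j - 3) mod 15. (118 - 3) mod 15 = 10, so u(118) = u(13) = 22.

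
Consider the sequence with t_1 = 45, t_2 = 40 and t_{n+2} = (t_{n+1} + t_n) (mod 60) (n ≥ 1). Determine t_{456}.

55

We have t_1 = 45; t_2 = 40; t_3 = 25; t_4 = 5; t_5 = 30; t_6 = 35; t_7 = 5; t_8 = 40; t_9 = 45; t_{10} = 25; t_{11} = 10; t_{12} = 35; t_{13} = 45; t_{14} = 20; t_{15} = 5; t_{16} = 25; t_{17} = 30; t_{18} = 55; t_{19} = 25; t_{20} = 20; t_{21} = 45; t_{22} = 5; t_{23} = 50; t_{24} = 55; t_{25} = 45; t_{26} = 40.
Since (t_{25}, t_{26}) = (t_1, t_2) = (45, 40) (two consecutive terms determine the rest), the sequence is periodic with period 24.
So t_{456} = t_{1 + ((456-1) mod 24)} = t_{24} = 55.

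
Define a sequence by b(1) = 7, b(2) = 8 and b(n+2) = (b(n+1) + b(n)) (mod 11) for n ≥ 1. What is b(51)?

b(1) = 7, b(2) = 8, b(3) = 4, b(4) = 1, b(5) = 5, b(6) = 6, b(7) = 0, b(8) = 6, b(9) = 6, b(10) = 1, b(11) = 7, b(12) = 8.
Since (b(11), b(12)) = (b(1), b(2)) = (7, 8) (two consecutive terms determine the rest), the sequence is periodic with period 10.
(51 - 1) mod 10 = 0, so b(51) = b(1) = 7.

7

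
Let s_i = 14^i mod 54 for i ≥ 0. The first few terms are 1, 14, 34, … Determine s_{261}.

26

s_0 = 1,  s_1 = 14,  s_2 = 34,  s_3 = 44,  s_4 = 22,  s_5 = 38,  s_6 = 46,  s_7 = 50,  s_8 = 52,  s_9 = 26,  s_{10} = 40,  s_{11} = 20,  s_{12} = 10,  s_{13} = 32,  s_{14} = 16,  s_{15} = 8,  s_{16} = 4,  s_{17} = 2,  s_{18} = 28,  s_{19} = 14.
Since s_{19} = s_1 = 14, the sequence is eventually periodic: after a pre-period of length 1 it cycles with period 18.
For i ≥ 1, s_i depends only on (i - 1) mod 18. (261 - 1) mod 18 = 8, so s_{261} = s_9 = 26.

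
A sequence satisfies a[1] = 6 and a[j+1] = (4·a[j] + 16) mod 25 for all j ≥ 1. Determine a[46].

We have a[1] = 6; a[2] = 15; a[3] = 1; a[4] = 20; a[5] = 21; a[6] = 0; a[7] = 16; a[8] = 5; a[9] = 11; a[10] = 10; a[11] = 6.
Since a[11] = a[1] = 6, the sequence is periodic with period 10.
(46 - 1) mod 10 = 5, so a[46] = a[6] = 0.

0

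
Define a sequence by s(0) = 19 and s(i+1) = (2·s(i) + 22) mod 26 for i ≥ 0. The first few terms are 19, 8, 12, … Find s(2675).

18

We have s(0) = 19,  s(1) = 8,  s(2) = 12,  s(3) = 20,  s(4) = 10,  s(5) = 16,  s(6) = 2,  s(7) = 0,  s(8) = 22,  s(9) = 14,  s(10) = 24,  s(11) = 18,  s(12) = 6,  s(13) = 8.
Since s(13) = s(1) = 8, the sequence is eventually periodic: after a pre-period of length 1 it cycles with period 12.
For i ≥ 1, s(i) depends only on (i - 1) mod 12. (2675 - 1) mod 12 = 10, so s(2675) = s(11) = 18.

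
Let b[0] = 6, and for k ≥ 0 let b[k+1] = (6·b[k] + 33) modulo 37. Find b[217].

We have b[0] = 6; b[1] = 32; b[2] = 3; b[3] = 14; b[4] = 6.
Since b[4] = b[0] = 6, the sequence is periodic with period 4.
(217 - 0) mod 4 = 1, so b[217] = b[1] = 32.

32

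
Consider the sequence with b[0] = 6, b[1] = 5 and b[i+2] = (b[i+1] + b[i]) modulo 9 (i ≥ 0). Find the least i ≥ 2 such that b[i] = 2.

2

We have b[0] = 6, b[1] = 5, b[2] = 2, b[3] = 7, b[4] = 0, b[5] = 7, b[6] = 7, b[7] = 5, b[8] = 3, b[9] = 8, b[10] = 2, b[11] = 1, b[12] = 3, b[13] = 4, b[14] = 7, b[15] = 2, b[16] = 0, b[17] = 2, b[18] = 2, b[19] = 4, b[20] = 6, b[21] = 1, b[22] = 7, b[23] = 8, b[24] = 6, b[25] = 5.
Since (b[24], b[25]) = (b[0], b[1]) = (6, 5) (two consecutive terms determine the rest), the sequence is periodic with period 24.
The value 2 first appears (with i ≥ 2) at b[2].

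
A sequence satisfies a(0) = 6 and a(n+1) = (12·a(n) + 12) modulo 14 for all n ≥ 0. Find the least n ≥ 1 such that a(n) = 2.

We have a(0) = 6,  a(1) = 0,  a(2) = 12,  a(3) = 2,  a(4) = 8,  a(5) = 10,  a(6) = 6.
Since a(6) = a(0) = 6, the sequence is periodic with period 6.
The value 2 first appears (with n ≥ 1) at a(3).

3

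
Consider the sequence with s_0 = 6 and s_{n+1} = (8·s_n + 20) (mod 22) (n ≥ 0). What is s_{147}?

Computing terms: s_0 = 6, s_1 = 2, s_2 = 14, s_3 = 0, s_4 = 20, s_5 = 4, s_6 = 8, s_7 = 18, s_8 = 10, s_9 = 12, s_{10} = 6.
The sequence repeats with period 10.
(147 - 0) mod 10 = 7, so s_{147} = s_7 = 18.

18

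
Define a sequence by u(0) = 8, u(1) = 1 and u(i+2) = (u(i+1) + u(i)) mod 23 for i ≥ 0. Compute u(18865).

1

Listing terms: u(0) = 8, u(1) = 1, u(2) = 9, u(3) = 10, u(4) = 19, u(5) = 6, u(6) = 2, u(7) = 8, u(8) = 10, u(9) = 18, u(10) = 5, u(11) = 0, u(12) = 5, u(13) = 5, u(14) = 10, u(15) = 15, u(16) = 2, u(17) = 17, u(18) = 19, u(19) = 13, u(20) = 9, u(21) = 22, u(22) = 8, u(23) = 7, u(24) = 15, u(25) = 22, u(26) = 14, u(27) = 13, u(28) = 4, u(29) = 17, u(30) = 21, u(31) = 15, u(32) = 13, u(33) = 5, u(34) = 18, u(35) = 0, u(36) = 18, u(37) = 18, u(38) = 13, u(39) = 8, u(40) = 21, u(41) = 6, u(42) = 4, u(43) = 10, u(44) = 14, u(45) = 1, u(46) = 15, u(47) = 16, u(48) = 8, u(49) = 1.
The sequence repeats with period 48.
(18865 - 0) mod 48 = 1, so u(18865) = u(1) = 1.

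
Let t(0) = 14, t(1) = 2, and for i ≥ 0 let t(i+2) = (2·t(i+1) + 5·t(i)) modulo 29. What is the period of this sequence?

14

t(0) = 14,  t(1) = 2,  t(2) = 16,  t(3) = 13,  t(4) = 19,  t(5) = 16,  t(6) = 11,  t(7) = 15,  t(8) = 27,  t(9) = 13,  t(10) = 16,  t(11) = 10,  t(12) = 13,  t(13) = 18,  t(14) = 14,  t(15) = 2.
The sequence repeats with period 14.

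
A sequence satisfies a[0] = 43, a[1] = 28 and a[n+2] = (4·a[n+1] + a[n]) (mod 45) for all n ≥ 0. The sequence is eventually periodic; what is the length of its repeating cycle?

Computing terms: a[0] = 43, a[1] = 28, a[2] = 20, a[3] = 18, a[4] = 2, a[5] = 26, a[6] = 16, a[7] = 0, a[8] = 16, a[9] = 19, a[10] = 2, a[11] = 27, a[12] = 20, a[13] = 17, a[14] = 43, a[15] = 9, a[16] = 34, a[17] = 10, a[18] = 29, a[19] = 36, a[20] = 38, a[21] = 8, a[22] = 25, a[23] = 18, a[24] = 7, a[25] = 1, a[26] = 11, a[27] = 0, a[28] = 11, a[29] = 44, a[30] = 7, a[31] = 27, a[32] = 25, a[33] = 37, a[34] = 38, a[35] = 9, a[36] = 29, a[37] = 35, a[38] = 34, a[39] = 36, a[40] = 43, a[41] = 28.
Since (a[40], a[41]) = (a[0], a[1]) = (43, 28) (two consecutive terms determine the rest), the sequence is periodic with period 40.

40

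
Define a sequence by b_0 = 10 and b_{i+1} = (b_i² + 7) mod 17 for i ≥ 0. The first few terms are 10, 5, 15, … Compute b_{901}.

Listing terms: b_0 = 10; b_1 = 5; b_2 = 15; b_3 = 11; b_4 = 9; b_5 = 3; b_6 = 16; b_7 = 8; b_8 = 3.
Since b_8 = b_5 = 3, the sequence is eventually periodic: after a pre-period of length 5 it cycles with period 3.
For i ≥ 5, b_i depends only on (i - 5) mod 3. (901 - 5) mod 3 = 2, so b_{901} = b_7 = 8.

8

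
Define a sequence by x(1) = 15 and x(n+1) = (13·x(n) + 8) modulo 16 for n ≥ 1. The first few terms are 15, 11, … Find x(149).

We have x(1) = 15,  x(2) = 11,  x(3) = 7,  x(4) = 3,  x(5) = 15.
The sequence repeats with period 4.
(149 - 1) mod 4 = 0, so x(149) = x(1) = 15.

15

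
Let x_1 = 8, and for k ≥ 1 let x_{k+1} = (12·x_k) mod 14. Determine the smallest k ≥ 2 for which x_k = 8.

x_1 = 8; x_2 = 12; x_3 = 4; x_4 = 6; x_5 = 2; x_6 = 10; x_7 = 8.
Since x_7 = x_1 = 8, the sequence is periodic with period 6.
The value 8 next appears (with k ≥ 2) at x_7.

7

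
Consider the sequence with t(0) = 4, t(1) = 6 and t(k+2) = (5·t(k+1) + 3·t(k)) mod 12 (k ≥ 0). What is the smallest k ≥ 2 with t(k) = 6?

t(0) = 4; t(1) = 6; t(2) = 6; t(3) = 0; t(4) = 6; t(5) = 6.
Since (t(4), t(5)) = (t(1), t(2)) = (6, 6) (two consecutive terms determine the rest), the sequence is eventually periodic: after a pre-period of length 1 it cycles with period 3.
The value 6 first appears (with k ≥ 2) at t(2).

2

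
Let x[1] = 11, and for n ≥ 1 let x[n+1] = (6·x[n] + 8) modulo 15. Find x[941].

Listing terms: x[1] = 11, x[2] = 14, x[3] = 2, x[4] = 5, x[5] = 8, x[6] = 11.
The sequence repeats with period 5.
So x[941] = x[1 + ((941-1) mod 5)] = x[1] = 11.

11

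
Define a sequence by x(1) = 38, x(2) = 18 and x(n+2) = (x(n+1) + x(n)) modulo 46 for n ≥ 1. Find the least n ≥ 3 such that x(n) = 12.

7

Listing terms: x(1) = 38,  x(2) = 18,  x(3) = 10,  x(4) = 28,  x(5) = 38,  x(6) = 20,  x(7) = 12,  x(8) = 32,  x(9) = 44,  x(10) = 30,  x(11) = 28,  x(12) = 12,  x(13) = 40,  x(14) = 6,  x(15) = 0,  x(16) = 6,  x(17) = 6,  x(18) = 12,  x(19) = 18,  x(20) = 30,  x(21) = 2,  x(22) = 32,  x(23) = 34,  x(24) = 20,  x(25) = 8,  x(26) = 28,  x(27) = 36,  x(28) = 18,  x(29) = 8,  x(30) = 26,  x(31) = 34,  x(32) = 14,  x(33) = 2,  x(34) = 16,  x(35) = 18,  x(36) = 34,  x(37) = 6,  x(38) = 40,  x(39) = 0,  x(40) = 40,  x(41) = 40,  x(42) = 34,  x(43) = 28,  x(44) = 16,  x(45) = 44,  x(46) = 14,  x(47) = 12,  x(48) = 26,  x(49) = 38,  x(50) = 18.
The sequence repeats with period 48.
The value 12 first appears (with n ≥ 3) at x(7).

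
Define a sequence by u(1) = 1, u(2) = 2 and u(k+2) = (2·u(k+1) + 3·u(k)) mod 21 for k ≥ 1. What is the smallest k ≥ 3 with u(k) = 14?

Computing terms: u(1) = 1; u(2) = 2; u(3) = 7; u(4) = 20; u(5) = 19; u(6) = 14; u(7) = 1; u(8) = 2.
Since (u(7), u(8)) = (u(1), u(2)) = (1, 2) (two consecutive terms determine the rest), the sequence is periodic with period 6.
The value 14 first appears (with k ≥ 3) at u(6).

6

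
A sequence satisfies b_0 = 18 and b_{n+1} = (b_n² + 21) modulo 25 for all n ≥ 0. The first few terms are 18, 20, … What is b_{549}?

b_0 = 18,  b_1 = 20,  b_2 = 21,  b_3 = 12,  b_4 = 15,  b_5 = 21.
Since b_5 = b_2 = 21, the sequence is eventually periodic: after a pre-period of length 2 it cycles with period 3.
For n ≥ 2, b_n depends only on (n - 2) mod 3. (549 - 2) mod 3 = 1, so b_{549} = b_3 = 12.

12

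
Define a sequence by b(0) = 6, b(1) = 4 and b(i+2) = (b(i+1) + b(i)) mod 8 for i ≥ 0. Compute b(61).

4

We have b(0) = 6, b(1) = 4, b(2) = 2, b(3) = 6, b(4) = 0, b(5) = 6, b(6) = 6, b(7) = 4.
Since (b(6), b(7)) = (b(0), b(1)) = (6, 4) (two consecutive terms determine the rest), the sequence is periodic with period 6.
(61 - 0) mod 6 = 1, so b(61) = b(1) = 4.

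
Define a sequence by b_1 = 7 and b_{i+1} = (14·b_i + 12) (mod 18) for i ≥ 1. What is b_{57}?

b_1 = 7,  b_2 = 2,  b_3 = 4,  b_4 = 14,  b_5 = 10,  b_6 = 8,  b_7 = 16,  b_8 = 2.
Since b_8 = b_2 = 2, the sequence is eventually periodic: after a pre-period of length 1 it cycles with period 6.
For i ≥ 2, b_i depends only on (i - 2) mod 6. (57 - 2) mod 6 = 1, so b_{57} = b_3 = 4.

4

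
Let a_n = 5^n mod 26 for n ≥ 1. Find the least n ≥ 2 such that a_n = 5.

5

Listing terms: a_1 = 5; a_2 = 25; a_3 = 21; a_4 = 1; a_5 = 5.
The sequence repeats with period 4.
The value 5 next appears (with n ≥ 2) at a_5.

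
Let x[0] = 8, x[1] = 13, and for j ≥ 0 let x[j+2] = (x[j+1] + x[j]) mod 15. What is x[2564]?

x[0] = 8; x[1] = 13; x[2] = 6; x[3] = 4; x[4] = 10; x[5] = 14; x[6] = 9; x[7] = 8; x[8] = 2; x[9] = 10; x[10] = 12; x[11] = 7; x[12] = 4; x[13] = 11; x[14] = 0; x[15] = 11; x[16] = 11; x[17] = 7; x[18] = 3; x[19] = 10; x[20] = 13; x[21] = 8; x[22] = 6; x[23] = 14; x[24] = 5; x[25] = 4; x[26] = 9; x[27] = 13; x[28] = 7; x[29] = 5; x[30] = 12; x[31] = 2; x[32] = 14; x[33] = 1; x[34] = 0; x[35] = 1; x[36] = 1; x[37] = 2; x[38] = 3; x[39] = 5; x[40] = 8; x[41] = 13.
The sequence repeats with period 40.
So x[2564] = x[0 + ((2564-0) mod 40)] = x[4] = 10.

10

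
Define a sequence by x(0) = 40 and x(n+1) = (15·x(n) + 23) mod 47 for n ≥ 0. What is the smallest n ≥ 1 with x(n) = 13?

3

x(0) = 40; x(1) = 12; x(2) = 15; x(3) = 13; x(4) = 30; x(5) = 3; x(6) = 21; x(7) = 9; x(8) = 17; x(9) = 43; x(10) = 10; x(11) = 32; x(12) = 33; x(13) = 1; x(14) = 38; x(15) = 29; x(16) = 35; x(17) = 31; x(18) = 18; x(19) = 11; x(20) = 0; x(21) = 23; x(22) = 39; x(23) = 44; x(24) = 25; x(25) = 22; x(26) = 24; x(27) = 7; x(28) = 34; x(29) = 16; x(30) = 28; x(31) = 20; x(32) = 41; x(33) = 27; x(34) = 5; x(35) = 4; x(36) = 36; x(37) = 46; x(38) = 8; x(39) = 2; x(40) = 6; x(41) = 19; x(42) = 26; x(43) = 37; x(44) = 14; x(45) = 45; x(46) = 40.
The sequence repeats with period 46.
The value 13 first appears (with n ≥ 1) at x(3).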